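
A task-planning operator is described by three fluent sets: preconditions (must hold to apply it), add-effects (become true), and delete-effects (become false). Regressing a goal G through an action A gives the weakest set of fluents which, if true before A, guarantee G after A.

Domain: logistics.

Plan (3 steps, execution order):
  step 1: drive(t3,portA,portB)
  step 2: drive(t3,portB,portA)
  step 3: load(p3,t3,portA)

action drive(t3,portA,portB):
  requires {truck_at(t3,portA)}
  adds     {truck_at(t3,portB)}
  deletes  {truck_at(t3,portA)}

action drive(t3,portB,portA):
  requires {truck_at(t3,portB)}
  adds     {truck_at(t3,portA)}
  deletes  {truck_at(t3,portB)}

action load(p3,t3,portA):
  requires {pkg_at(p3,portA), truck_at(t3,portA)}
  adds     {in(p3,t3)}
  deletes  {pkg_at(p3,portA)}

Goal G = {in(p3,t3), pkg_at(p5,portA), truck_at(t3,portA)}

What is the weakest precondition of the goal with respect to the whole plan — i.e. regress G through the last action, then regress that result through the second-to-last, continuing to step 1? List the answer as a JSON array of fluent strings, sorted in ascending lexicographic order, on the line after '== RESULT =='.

Work backward from the goal:
  through step 3 (load(p3,t3,portA)): drop {in(p3,t3)}, keep {pkg_at(p5,portA), truck_at(t3,portA)}, require {pkg_at(p3,portA), truck_at(t3,portA)}
    → {pkg_at(p3,portA), pkg_at(p5,portA), truck_at(t3,portA)}
  through step 2 (drive(t3,portB,portA)): drop {truck_at(t3,portA)}, keep {pkg_at(p3,portA), pkg_at(p5,portA)}, require {truck_at(t3,portB)}
    → {pkg_at(p3,portA), pkg_at(p5,portA), truck_at(t3,portB)}
  through step 1 (drive(t3,portA,portB)): drop {truck_at(t3,portB)}, keep {pkg_at(p3,portA), pkg_at(p5,portA)}, require {truck_at(t3,portA)}
    → {pkg_at(p3,portA), pkg_at(p5,portA), truck_at(t3,portA)}

== RESULT ==
["pkg_at(p3,portA)", "pkg_at(p5,portA)", "truck_at(t3,portA)"]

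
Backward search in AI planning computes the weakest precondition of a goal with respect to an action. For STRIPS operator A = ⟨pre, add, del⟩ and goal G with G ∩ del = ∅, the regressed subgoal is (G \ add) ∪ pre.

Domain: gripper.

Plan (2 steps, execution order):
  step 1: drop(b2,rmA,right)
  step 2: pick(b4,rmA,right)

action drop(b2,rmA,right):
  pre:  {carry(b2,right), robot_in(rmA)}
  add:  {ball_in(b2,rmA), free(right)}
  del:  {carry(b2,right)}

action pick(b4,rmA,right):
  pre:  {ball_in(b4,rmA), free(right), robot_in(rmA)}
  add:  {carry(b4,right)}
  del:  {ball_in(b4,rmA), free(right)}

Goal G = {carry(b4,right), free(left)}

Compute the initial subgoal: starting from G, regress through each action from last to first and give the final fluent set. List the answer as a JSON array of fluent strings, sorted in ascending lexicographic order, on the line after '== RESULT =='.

Regress step by step:
  through step 2 (pick(b4,rmA,right)): drop {carry(b4,right)}, keep {free(left)}, require {ball_in(b4,rmA), free(right), robot_in(rmA)}
    → {ball_in(b4,rmA), free(left), free(right), robot_in(rmA)}
  through step 1 (drop(b2,rmA,right)): drop {free(right)}, keep {ball_in(b4,rmA), free(left), robot_in(rmA)}, require {carry(b2,right), robot_in(rmA)}
    → {ball_in(b4,rmA), carry(b2,right), free(left), robot_in(rmA)}

== RESULT ==
["ball_in(b4,rmA)", "carry(b2,right)", "free(left)", "robot_in(rmA)"]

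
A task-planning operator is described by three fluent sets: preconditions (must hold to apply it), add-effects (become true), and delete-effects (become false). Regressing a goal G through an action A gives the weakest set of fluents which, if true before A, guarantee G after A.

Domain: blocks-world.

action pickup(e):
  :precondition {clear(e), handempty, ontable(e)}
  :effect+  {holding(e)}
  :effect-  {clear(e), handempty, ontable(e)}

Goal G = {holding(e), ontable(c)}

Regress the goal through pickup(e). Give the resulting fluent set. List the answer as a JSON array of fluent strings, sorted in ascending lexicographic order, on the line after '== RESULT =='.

Regress:
  G ∩ del = {}  (empty — regression defined)
  G \ add = {holding(e), ontable(c)} \ {holding(e)} = {ontable(c)}
  ∪ pre   = {ontable(c)} ∪ {clear(e), handempty, ontable(e)}
          = {clear(e), handempty, ontable(c), ontable(e)}

== RESULT ==
["clear(e)", "handempty", "ontable(c)", "ontable(e)"]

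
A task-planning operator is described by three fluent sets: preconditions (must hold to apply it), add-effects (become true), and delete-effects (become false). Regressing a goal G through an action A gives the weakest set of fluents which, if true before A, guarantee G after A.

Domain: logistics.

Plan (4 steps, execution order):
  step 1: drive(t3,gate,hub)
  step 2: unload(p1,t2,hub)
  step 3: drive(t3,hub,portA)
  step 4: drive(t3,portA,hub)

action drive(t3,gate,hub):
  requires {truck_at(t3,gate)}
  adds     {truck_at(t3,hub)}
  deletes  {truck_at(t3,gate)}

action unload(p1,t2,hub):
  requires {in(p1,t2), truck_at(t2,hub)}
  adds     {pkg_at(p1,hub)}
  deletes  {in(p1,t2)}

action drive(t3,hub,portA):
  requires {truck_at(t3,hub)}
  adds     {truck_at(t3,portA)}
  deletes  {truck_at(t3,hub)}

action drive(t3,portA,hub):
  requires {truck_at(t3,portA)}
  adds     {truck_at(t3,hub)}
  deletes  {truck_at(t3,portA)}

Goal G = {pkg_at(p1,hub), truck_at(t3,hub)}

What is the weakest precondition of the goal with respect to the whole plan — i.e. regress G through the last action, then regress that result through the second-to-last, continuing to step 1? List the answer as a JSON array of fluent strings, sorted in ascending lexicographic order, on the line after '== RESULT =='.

Work backward from the goal:
  through step 4 (drive(t3,portA,hub)): drop {truck_at(t3,hub)}, keep {pkg_at(p1,hub)}, require {truck_at(t3,portA)}
    → {pkg_at(p1,hub), truck_at(t3,portA)}
  through step 3 (drive(t3,hub,portA)): drop {truck_at(t3,portA)}, keep {pkg_at(p1,hub)}, require {truck_at(t3,hub)}
    → {pkg_at(p1,hub), truck_at(t3,hub)}
  through step 2 (unload(p1,t2,hub)): drop {pkg_at(p1,hub)}, keep {truck_at(t3,hub)}, require {in(p1,t2), truck_at(t2,hub)}
    → {in(p1,t2), truck_at(t2,hub), truck_at(t3,hub)}
  through step 1 (drive(t3,gate,hub)): drop {truck_at(t3,hub)}, keep {in(p1,t2), truck_at(t2,hub)}, require {truck_at(t3,gate)}
    → {in(p1,t2), truck_at(t2,hub), truck_at(t3,gate)}

== RESULT ==
["in(p1,t2)", "truck_at(t2,hub)", "truck_at(t3,gate)"]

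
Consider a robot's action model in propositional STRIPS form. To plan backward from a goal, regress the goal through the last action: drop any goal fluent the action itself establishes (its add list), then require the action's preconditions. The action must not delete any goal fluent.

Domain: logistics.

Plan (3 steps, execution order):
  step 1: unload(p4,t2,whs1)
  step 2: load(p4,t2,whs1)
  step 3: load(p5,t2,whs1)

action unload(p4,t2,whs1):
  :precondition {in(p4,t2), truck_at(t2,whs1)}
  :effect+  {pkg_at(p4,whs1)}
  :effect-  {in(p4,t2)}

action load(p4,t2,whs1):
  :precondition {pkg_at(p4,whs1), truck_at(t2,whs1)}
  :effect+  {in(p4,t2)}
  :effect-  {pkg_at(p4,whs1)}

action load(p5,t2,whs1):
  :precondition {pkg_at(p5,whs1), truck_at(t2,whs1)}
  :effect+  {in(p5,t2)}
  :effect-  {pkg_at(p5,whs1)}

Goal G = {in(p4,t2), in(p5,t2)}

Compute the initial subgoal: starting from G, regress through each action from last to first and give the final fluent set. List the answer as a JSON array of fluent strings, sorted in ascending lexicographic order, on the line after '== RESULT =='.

Work backward from the goal:
  through step 3 (load(p5,t2,whs1)): drop {in(p5,t2)}, keep {in(p4,t2)}, require {pkg_at(p5,whs1), truck_at(t2,whs1)}
    → {in(p4,t2), pkg_at(p5,whs1), truck_at(t2,whs1)}
  through step 2 (load(p4,t2,whs1)): drop {in(p4,t2)}, keep {pkg_at(p5,whs1), truck_at(t2,whs1)}, require {pkg_at(p4,whs1), truck_at(t2,whs1)}
    → {pkg_at(p4,whs1), pkg_at(p5,whs1), truck_at(t2,whs1)}
  through step 1 (unload(p4,t2,whs1)): drop {pkg_at(p4,whs1)}, keep {pkg_at(p5,whs1), truck_at(t2,whs1)}, require {in(p4,t2), truck_at(t2,whs1)}
    → {in(p4,t2), pkg_at(p5,whs1), truck_at(t2,whs1)}

== RESULT ==
["in(p4,t2)", "pkg_at(p5,whs1)", "truck_at(t2,whs1)"]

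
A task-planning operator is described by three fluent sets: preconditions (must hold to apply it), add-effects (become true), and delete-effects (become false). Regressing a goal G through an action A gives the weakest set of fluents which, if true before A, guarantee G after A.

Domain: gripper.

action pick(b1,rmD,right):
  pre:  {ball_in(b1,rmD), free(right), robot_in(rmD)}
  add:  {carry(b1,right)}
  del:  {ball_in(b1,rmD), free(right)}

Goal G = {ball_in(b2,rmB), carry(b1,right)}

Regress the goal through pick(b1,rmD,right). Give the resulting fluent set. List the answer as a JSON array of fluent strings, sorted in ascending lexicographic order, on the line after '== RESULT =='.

Compute (G \ add) ∪ pre:
  G ∩ del = {}  (empty — regression defined)
  G \ add = {ball_in(b2,rmB), carry(b1,right)} \ {carry(b1,right)} = {ball_in(b2,rmB)}
  ∪ pre   = {ball_in(b2,rmB)} ∪ {ball_in(b1,rmD), free(right), robot_in(rmD)}
          = {ball_in(b1,rmD), ball_in(b2,rmB), free(right), robot_in(rmD)}

== RESULT ==
["ball_in(b1,rmD)", "ball_in(b2,rmB)", "free(right)", "robot_in(rmD)"]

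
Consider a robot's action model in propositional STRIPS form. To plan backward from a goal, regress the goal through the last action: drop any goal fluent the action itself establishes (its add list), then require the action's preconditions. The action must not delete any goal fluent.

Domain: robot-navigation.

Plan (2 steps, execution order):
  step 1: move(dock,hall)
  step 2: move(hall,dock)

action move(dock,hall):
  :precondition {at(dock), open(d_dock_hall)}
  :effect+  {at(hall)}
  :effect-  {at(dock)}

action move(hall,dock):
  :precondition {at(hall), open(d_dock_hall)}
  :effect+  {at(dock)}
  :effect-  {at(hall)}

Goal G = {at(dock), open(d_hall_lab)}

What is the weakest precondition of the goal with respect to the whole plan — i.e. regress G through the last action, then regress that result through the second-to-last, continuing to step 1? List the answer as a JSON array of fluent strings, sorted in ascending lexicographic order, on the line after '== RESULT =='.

Work backward from the goal:
  through step 2 (move(hall,dock)): drop {at(dock)}, keep {open(d_hall_lab)}, require {at(hall), open(d_dock_hall)}
    → {at(hall), open(d_dock_hall), open(d_hall_lab)}
  through step 1 (move(dock,hall)): drop {at(hall)}, keep {open(d_dock_hall), open(d_hall_lab)}, require {at(dock), open(d_dock_hall)}
    → {at(dock), open(d_dock_hall), open(d_hall_lab)}

== RESULT ==
["at(dock)", "open(d_dock_hall)", "open(d_hall_lab)"]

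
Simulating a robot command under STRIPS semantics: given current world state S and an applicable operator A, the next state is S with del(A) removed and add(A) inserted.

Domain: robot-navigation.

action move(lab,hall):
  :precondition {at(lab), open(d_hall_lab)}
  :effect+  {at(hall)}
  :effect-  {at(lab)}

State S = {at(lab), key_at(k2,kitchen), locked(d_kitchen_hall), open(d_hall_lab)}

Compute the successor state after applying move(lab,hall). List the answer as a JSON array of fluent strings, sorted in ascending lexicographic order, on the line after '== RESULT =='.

Compute (S \ del) ∪ add:
  pre ⊆ S: {at(lab), open(d_hall_lab)} ⊆ S  — applicable
  S \ del = {key_at(k2,kitchen), locked(d_kitchen_hall), open(d_hall_lab)}
  ∪ add   = {at(hall), key_at(k2,kitchen), locked(d_kitchen_hall), open(d_hall_lab)}

== RESULT ==
["at(hall)", "key_at(k2,kitchen)", "locked(d_kitchen_hall)", "open(d_hall_lab)"]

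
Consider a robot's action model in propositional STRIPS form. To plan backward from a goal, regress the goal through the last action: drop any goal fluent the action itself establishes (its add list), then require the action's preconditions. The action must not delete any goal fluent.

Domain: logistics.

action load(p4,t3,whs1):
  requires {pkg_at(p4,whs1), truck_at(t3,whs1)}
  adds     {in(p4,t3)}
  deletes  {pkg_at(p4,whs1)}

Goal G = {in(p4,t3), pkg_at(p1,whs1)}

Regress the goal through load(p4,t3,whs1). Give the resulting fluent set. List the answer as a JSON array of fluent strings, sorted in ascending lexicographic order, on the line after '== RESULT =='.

Regress:
  G ∩ del = {}  (empty — regression defined)
  G \ add = {in(p4,t3), pkg_at(p1,whs1)} \ {in(p4,t3)} = {pkg_at(p1,whs1)}
  ∪ pre   = {pkg_at(p1,whs1)} ∪ {pkg_at(p4,whs1), truck_at(t3,whs1)}
          = {pkg_at(p1,whs1), pkg_at(p4,whs1), truck_at(t3,whs1)}

== RESULT ==
["pkg_at(p1,whs1)", "pkg_at(p4,whs1)", "truck_at(t3,whs1)"]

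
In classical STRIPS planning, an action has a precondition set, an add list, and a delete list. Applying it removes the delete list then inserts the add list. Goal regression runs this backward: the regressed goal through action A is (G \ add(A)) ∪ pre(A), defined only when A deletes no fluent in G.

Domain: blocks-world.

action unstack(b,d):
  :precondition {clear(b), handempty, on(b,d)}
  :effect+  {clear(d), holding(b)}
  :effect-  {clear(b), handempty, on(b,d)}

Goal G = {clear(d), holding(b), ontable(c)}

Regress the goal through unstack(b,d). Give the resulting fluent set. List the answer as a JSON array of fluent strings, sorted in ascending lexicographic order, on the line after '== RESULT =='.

Compute (G \ add) ∪ pre:
  G ∩ del = {}  (empty — regression defined)
  G \ add = {clear(d), holding(b), ontable(c)} \ {clear(d), holding(b)} = {ontable(c)}
  ∪ pre   = {ontable(c)} ∪ {clear(b), handempty, on(b,d)}
          = {clear(b), handempty, on(b,d), ontable(c)}

== RESULT ==
["clear(b)", "handempty", "on(b,d)", "ontable(c)"]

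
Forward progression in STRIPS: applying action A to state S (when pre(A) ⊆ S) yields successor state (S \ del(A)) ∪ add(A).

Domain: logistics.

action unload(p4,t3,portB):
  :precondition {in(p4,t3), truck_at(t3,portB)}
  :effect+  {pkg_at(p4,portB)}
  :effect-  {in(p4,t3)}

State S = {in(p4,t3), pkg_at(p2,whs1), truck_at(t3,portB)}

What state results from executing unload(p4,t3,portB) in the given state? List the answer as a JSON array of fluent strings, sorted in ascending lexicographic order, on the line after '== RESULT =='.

Progress:
  pre ⊆ S: {in(p4,t3), truck_at(t3,portB)} ⊆ S  — applicable
  S \ del = {pkg_at(p2,whs1), truck_at(t3,portB)}
  ∪ add   = {pkg_at(p2,whs1), pkg_at(p4,portB), truck_at(t3,portB)}

== RESULT ==
["pkg_at(p2,whs1)", "pkg_at(p4,portB)", "truck_at(t3,portB)"]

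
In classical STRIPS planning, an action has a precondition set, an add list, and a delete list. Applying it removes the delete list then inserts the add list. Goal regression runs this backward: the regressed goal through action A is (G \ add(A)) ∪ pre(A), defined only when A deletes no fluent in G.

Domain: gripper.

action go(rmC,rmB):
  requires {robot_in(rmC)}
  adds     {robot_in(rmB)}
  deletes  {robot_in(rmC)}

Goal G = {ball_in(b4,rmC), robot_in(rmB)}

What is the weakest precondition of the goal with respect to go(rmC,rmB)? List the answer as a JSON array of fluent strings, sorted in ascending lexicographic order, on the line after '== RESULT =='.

Compute (G \ add) ∪ pre:
  G ∩ del = {}  (empty — regression defined)
  G \ add = {ball_in(b4,rmC), robot_in(rmB)} \ {robot_in(rmB)} = {ball_in(b4,rmC)}
  ∪ pre   = {ball_in(b4,rmC)} ∪ {robot_in(rmC)}
          = {ball_in(b4,rmC), robot_in(rmC)}

== RESULT ==
["ball_in(b4,rmC)", "robot_in(rmC)"]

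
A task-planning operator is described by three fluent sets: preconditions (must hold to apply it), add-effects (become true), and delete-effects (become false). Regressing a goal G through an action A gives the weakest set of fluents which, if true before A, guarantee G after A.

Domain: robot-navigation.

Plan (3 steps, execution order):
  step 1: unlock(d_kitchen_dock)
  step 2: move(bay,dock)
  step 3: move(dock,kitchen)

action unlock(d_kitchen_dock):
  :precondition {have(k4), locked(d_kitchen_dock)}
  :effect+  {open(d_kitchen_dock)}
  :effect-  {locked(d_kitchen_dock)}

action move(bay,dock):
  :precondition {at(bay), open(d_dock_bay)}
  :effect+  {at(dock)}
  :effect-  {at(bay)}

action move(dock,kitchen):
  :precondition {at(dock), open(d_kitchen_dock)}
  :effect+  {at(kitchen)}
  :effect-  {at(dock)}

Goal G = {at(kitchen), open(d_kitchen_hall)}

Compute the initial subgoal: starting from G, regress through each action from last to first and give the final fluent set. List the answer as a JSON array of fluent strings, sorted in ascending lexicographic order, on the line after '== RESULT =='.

Regress step by step:
  through step 3 (move(dock,kitchen)): drop {at(kitchen)}, keep {open(d_kitchen_hall)}, require {at(dock), open(d_kitchen_dock)}
    → {at(dock), open(d_kitchen_dock), open(d_kitchen_hall)}
  through step 2 (move(bay,dock)): drop {at(dock)}, keep {open(d_kitchen_dock), open(d_kitchen_hall)}, require {at(bay), open(d_dock_bay)}
    → {at(bay), open(d_dock_bay), open(d_kitchen_dock), open(d_kitchen_hall)}
  through step 1 (unlock(d_kitchen_dock)): drop {open(d_kitchen_dock)}, keep {at(bay), open(d_dock_bay), open(d_kitchen_hall)}, require {have(k4), locked(d_kitchen_dock)}
    → {at(bay), have(k4), locked(d_kitchen_dock), open(d_dock_bay), open(d_kitchen_hall)}

== RESULT ==
["at(bay)", "have(k4)", "locked(d_kitchen_dock)", "open(d_dock_bay)", "open(d_kitchen_hall)"]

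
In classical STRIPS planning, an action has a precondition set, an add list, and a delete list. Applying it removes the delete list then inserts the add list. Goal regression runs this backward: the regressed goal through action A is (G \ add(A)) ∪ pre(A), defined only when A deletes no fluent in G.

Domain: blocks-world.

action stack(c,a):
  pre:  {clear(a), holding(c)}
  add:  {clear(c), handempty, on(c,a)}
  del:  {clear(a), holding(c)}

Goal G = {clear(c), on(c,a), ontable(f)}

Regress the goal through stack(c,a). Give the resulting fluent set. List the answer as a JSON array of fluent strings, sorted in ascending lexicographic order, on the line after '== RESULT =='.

Regress:
  G ∩ del = {}  (empty — regression defined)
  G \ add = {clear(c), on(c,a), ontable(f)} \ {clear(c), handempty, on(c,a)} = {ontable(f)}
  ∪ pre   = {ontable(f)} ∪ {clear(a), holding(c)}
          = {clear(a), holding(c), ontable(f)}

== RESULT ==
["clear(a)", "holding(c)", "ontable(f)"]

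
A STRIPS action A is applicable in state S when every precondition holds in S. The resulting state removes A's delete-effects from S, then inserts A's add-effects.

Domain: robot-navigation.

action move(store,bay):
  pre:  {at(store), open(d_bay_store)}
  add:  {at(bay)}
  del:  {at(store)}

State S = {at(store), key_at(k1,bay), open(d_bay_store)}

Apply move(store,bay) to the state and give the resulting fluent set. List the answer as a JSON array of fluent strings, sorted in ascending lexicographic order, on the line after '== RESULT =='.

Compute (S \ del) ∪ add:
  pre ⊆ S: {at(store), open(d_bay_store)} ⊆ S  — applicable
  S \ del = {key_at(k1,bay), open(d_bay_store)}
  ∪ add   = {at(bay), key_at(k1,bay), open(d_bay_store)}

== RESULT ==
["at(bay)", "key_at(k1,bay)", "open(d_bay_store)"]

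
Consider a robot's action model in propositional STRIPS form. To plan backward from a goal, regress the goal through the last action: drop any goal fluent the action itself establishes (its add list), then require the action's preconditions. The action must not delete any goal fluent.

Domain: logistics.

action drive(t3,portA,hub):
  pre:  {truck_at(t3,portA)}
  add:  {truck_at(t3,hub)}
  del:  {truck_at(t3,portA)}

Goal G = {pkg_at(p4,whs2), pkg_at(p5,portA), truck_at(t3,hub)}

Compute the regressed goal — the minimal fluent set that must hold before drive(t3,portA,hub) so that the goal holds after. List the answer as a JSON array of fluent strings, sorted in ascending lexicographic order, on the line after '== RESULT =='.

Regress:
  G ∩ del = {}  (empty — regression defined)
  G \ add = {pkg_at(p4,whs2), pkg_at(p5,portA), truck_at(t3,hub)} \ {truck_at(t3,hub)} = {pkg_at(p4,whs2), pkg_at(p5,portA)}
  ∪ pre   = {pkg_at(p4,whs2), pkg_at(p5,portA)} ∪ {truck_at(t3,portA)}
          = {pkg_at(p4,whs2), pkg_at(p5,portA), truck_at(t3,portA)}

== RESULT ==
["pkg_at(p4,whs2)", "pkg_at(p5,portA)", "truck_at(t3,portA)"]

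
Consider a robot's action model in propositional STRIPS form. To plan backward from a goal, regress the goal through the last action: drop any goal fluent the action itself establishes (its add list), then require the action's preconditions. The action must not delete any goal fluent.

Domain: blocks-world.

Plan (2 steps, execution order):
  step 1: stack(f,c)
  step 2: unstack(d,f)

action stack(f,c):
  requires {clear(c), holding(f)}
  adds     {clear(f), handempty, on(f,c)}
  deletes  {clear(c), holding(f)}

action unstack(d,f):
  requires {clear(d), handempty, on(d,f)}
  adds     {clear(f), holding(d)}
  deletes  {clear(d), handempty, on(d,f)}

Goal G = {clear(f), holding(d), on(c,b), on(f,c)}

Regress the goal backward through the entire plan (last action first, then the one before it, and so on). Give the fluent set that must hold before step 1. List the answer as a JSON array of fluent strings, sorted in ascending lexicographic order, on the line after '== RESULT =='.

Regress step by step:
  through step 2 (unstack(d,f)): drop {clear(f), holding(d)}, keep {on(c,b), on(f,c)}, require {clear(d), handempty, on(d,f)}
    → {clear(d), handempty, on(c,b), on(d,f), on(f,c)}
  through step 1 (stack(f,c)): drop {handempty, on(f,c)}, keep {clear(d), on(c,b), on(d,f)}, require {clear(c), holding(f)}
    → {clear(c), clear(d), holding(f), on(c,b), on(d,f)}

== RESULT ==
["clear(c)", "clear(d)", "holding(f)", "on(c,b)", "on(d,f)"]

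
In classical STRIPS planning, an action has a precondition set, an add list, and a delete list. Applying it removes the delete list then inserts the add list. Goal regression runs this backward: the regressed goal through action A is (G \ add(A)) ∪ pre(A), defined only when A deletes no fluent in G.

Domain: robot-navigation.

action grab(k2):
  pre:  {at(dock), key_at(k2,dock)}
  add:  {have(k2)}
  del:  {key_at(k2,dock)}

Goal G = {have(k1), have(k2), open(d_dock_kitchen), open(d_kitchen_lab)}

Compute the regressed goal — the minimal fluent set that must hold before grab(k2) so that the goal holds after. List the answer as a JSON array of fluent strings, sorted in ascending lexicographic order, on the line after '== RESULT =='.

Compute (G \ add) ∪ pre:
  G ∩ del = {}  (empty — regression defined)
  G \ add = {have(k1), have(k2), open(d_dock_kitchen), open(d_kitchen_lab)} \ {have(k2)} = {have(k1), open(d_dock_kitchen), open(d_kitchen_lab)}
  ∪ pre   = {have(k1), open(d_dock_kitchen), open(d_kitchen_lab)} ∪ {at(dock), key_at(k2,dock)}
          = {at(dock), have(k1), key_at(k2,dock), open(d_dock_kitchen), open(d_kitchen_lab)}

== RESULT ==
["at(dock)", "have(k1)", "key_at(k2,dock)", "open(d_dock_kitchen)", "open(d_kitchen_lab)"]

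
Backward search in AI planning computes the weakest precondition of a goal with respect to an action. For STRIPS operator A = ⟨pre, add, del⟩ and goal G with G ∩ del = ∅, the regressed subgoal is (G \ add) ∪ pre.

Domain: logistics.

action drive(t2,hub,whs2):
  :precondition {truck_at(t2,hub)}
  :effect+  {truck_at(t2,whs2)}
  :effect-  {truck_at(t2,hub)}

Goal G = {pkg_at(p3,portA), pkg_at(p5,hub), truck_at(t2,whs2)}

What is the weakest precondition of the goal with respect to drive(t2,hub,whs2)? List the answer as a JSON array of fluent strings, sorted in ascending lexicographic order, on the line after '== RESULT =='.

Compute (G \ add) ∪ pre:
  G ∩ del = {}  (empty — regression defined)
  G \ add = {pkg_at(p3,portA), pkg_at(p5,hub), truck_at(t2,whs2)} \ {truck_at(t2,whs2)} = {pkg_at(p3,portA), pkg_at(p5,hub)}
  ∪ pre   = {pkg_at(p3,portA), pkg_at(p5,hub)} ∪ {truck_at(t2,hub)}
          = {pkg_at(p3,portA), pkg_at(p5,hub), truck_at(t2,hub)}

== RESULT ==
["pkg_at(p3,portA)", "pkg_at(p5,hub)", "truck_at(t2,hub)"]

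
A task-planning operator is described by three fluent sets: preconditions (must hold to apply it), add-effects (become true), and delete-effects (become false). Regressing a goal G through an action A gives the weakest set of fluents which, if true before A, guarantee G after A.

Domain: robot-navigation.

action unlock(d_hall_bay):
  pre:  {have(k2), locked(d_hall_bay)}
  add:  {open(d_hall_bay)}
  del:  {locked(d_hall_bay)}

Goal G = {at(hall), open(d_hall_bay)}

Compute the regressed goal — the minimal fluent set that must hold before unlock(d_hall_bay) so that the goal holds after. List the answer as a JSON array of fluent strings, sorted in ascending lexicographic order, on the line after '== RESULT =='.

Compute (G \ add) ∪ pre:
  G ∩ del = {}  (empty — regression defined)
  G \ add = {at(hall), open(d_hall_bay)} \ {open(d_hall_bay)} = {at(hall)}
  ∪ pre   = {at(hall)} ∪ {have(k2), locked(d_hall_bay)}
          = {at(hall), have(k2), locked(d_hall_bay)}

== RESULT ==
["at(hall)", "have(k2)", "locked(d_hall_bay)"]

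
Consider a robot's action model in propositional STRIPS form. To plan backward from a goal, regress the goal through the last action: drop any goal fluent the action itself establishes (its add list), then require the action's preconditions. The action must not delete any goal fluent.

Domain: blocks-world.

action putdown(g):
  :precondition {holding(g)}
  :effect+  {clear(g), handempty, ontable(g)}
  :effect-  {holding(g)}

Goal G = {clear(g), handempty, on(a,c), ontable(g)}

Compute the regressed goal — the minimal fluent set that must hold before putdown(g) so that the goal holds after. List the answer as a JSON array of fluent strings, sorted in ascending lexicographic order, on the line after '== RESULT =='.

Regress:
  G ∩ del = {}  (empty — regression defined)
  G \ add = {clear(g), handempty, on(a,c), ontable(g)} \ {clear(g), handempty, ontable(g)} = {on(a,c)}
  ∪ pre   = {on(a,c)} ∪ {holding(g)}
          = {holding(g), on(a,c)}

== RESULT ==
["holding(g)", "on(a,c)"]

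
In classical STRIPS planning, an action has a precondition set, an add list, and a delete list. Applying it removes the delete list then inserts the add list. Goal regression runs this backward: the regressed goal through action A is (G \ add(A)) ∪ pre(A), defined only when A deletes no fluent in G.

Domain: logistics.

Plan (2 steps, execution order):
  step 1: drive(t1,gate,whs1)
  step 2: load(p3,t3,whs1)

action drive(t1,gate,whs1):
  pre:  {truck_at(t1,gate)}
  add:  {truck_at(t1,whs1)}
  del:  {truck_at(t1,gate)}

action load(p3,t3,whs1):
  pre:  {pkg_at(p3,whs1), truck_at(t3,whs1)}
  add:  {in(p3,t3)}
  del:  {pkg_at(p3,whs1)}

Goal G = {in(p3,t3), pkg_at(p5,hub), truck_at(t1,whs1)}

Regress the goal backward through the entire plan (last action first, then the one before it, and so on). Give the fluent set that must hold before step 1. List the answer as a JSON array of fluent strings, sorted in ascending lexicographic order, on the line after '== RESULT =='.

Work backward from the goal:
  through step 2 (load(p3,t3,whs1)): drop {in(p3,t3)}, keep {pkg_at(p5,hub), truck_at(t1,whs1)}, require {pkg_at(p3,whs1), truck_at(t3,whs1)}
    → {pkg_at(p3,whs1), pkg_at(p5,hub), truck_at(t1,whs1), truck_at(t3,whs1)}
  through step 1 (drive(t1,gate,whs1)): drop {truck_at(t1,whs1)}, keep {pkg_at(p3,whs1), pkg_at(p5,hub), truck_at(t3,whs1)}, require {truck_at(t1,gate)}
    → {pkg_at(p3,whs1), pkg_at(p5,hub), truck_at(t1,gate), truck_at(t3,whs1)}

== RESULT ==
["pkg_at(p3,whs1)", "pkg_at(p5,hub)", "truck_at(t1,gate)", "truck_at(t3,whs1)"]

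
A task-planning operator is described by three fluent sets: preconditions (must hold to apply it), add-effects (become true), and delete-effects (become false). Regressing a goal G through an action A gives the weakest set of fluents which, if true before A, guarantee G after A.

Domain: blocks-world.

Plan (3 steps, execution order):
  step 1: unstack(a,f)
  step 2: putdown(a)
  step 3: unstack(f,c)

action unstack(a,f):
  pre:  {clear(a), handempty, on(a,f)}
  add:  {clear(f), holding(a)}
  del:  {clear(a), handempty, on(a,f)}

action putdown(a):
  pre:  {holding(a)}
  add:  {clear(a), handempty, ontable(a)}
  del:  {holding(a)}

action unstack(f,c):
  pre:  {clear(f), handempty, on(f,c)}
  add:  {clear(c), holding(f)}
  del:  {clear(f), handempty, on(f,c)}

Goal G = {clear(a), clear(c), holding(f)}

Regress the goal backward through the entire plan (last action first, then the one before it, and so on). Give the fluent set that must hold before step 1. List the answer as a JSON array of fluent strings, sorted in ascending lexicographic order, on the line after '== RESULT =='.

Work backward from the goal:
  through step 3 (unstack(f,c)): drop {clear(c), holding(f)}, keep {clear(a)}, require {clear(f), handempty, on(f,c)}
    → {clear(a), clear(f), handempty, on(f,c)}
  through step 2 (putdown(a)): drop {clear(a), handempty}, keep {clear(f), on(f,c)}, require {holding(a)}
    → {clear(f), holding(a), on(f,c)}
  through step 1 (unstack(a,f)): drop {clear(f), holding(a)}, keep {on(f,c)}, require {clear(a), handempty, on(a,f)}
    → {clear(a), handempty, on(a,f), on(f,c)}

== RESULT ==
["clear(a)", "handempty", "on(a,f)", "on(f,c)"]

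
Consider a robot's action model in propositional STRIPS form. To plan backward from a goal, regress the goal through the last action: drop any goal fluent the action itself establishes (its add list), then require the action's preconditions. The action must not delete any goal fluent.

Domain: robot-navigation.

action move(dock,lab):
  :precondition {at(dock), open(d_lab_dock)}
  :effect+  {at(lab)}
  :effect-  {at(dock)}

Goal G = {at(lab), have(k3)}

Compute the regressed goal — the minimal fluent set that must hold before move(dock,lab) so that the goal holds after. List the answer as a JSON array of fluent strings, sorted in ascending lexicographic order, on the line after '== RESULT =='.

Regress:
  G ∩ del = {}  (empty — regression defined)
  G \ add = {at(lab), have(k3)} \ {at(lab)} = {have(k3)}
  ∪ pre   = {have(k3)} ∪ {at(dock), open(d_lab_dock)}
          = {at(dock), have(k3), open(d_lab_dock)}

== RESULT ==
["at(dock)", "have(k3)", "open(d_lab_dock)"]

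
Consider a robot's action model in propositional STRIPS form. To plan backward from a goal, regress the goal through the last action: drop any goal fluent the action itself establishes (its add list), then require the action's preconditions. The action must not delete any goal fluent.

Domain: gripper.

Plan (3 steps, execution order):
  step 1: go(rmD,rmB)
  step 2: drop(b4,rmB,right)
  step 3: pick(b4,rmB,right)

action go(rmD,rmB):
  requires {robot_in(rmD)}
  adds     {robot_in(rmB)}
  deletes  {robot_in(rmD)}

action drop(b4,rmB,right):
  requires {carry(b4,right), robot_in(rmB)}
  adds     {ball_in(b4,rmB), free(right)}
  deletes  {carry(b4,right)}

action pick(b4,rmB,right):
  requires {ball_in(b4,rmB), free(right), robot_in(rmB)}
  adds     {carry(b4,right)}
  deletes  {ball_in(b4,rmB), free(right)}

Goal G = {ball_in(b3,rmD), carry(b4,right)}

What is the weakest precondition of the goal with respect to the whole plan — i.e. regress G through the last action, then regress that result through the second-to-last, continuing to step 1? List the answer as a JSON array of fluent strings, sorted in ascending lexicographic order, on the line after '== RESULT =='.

Regress step by step:
  through step 3 (pick(b4,rmB,right)): drop {carry(b4,right)}, keep {ball_in(b3,rmD)}, require {ball_in(b4,rmB), free(right), robot_in(rmB)}
    → {ball_in(b3,rmD), ball_in(b4,rmB), free(right), robot_in(rmB)}
  through step 2 (drop(b4,rmB,right)): drop {ball_in(b4,rmB), free(right)}, keep {ball_in(b3,rmD), robot_in(rmB)}, require {carry(b4,right), robot_in(rmB)}
    → {ball_in(b3,rmD), carry(b4,right), robot_in(rmB)}
  through step 1 (go(rmD,rmB)): drop {robot_in(rmB)}, keep {ball_in(b3,rmD), carry(b4,right)}, require {robot_in(rmD)}
    → {ball_in(b3,rmD), carry(b4,right), robot_in(rmD)}

== RESULT ==
["ball_in(b3,rmD)", "carry(b4,right)", "robot_in(rmD)"]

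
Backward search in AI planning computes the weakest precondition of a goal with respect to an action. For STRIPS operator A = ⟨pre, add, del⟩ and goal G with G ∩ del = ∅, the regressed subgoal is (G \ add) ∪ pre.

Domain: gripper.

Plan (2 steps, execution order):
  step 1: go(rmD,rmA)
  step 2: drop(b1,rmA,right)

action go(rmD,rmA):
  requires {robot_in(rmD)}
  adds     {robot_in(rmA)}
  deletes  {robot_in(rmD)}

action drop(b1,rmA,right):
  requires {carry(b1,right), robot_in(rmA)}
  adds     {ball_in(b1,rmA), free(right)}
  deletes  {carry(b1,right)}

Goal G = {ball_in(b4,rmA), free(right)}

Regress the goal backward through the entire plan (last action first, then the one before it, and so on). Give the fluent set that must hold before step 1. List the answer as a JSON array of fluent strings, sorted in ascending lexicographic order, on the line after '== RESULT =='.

Work backward from the goal:
  through step 2 (drop(b1,rmA,right)): drop {free(right)}, keep {ball_in(b4,rmA)}, require {carry(b1,right), robot_in(rmA)}
    → {ball_in(b4,rmA), carry(b1,right), robot_in(rmA)}
  through step 1 (go(rmD,rmA)): drop {robot_in(rmA)}, keep {ball_in(b4,rmA), carry(b1,right)}, require {robot_in(rmD)}
    → {ball_in(b4,rmA), carry(b1,right), robot_in(rmD)}

== RESULT ==
["ball_in(b4,rmA)", "carry(b1,right)", "robot_in(rmD)"]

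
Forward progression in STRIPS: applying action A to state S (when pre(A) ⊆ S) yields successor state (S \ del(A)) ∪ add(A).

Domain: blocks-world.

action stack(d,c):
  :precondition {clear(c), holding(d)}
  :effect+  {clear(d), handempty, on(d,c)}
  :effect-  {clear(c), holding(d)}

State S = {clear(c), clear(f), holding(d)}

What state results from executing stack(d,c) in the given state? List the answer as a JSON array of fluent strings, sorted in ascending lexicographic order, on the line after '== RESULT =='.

Progress:
  pre ⊆ S: {clear(c), holding(d)} ⊆ S  — applicable
  S \ del = {clear(f)}
  ∪ add   = {clear(d), clear(f), handempty, on(d,c)}

== RESULT ==
["clear(d)", "clear(f)", "handempty", "on(d,c)"]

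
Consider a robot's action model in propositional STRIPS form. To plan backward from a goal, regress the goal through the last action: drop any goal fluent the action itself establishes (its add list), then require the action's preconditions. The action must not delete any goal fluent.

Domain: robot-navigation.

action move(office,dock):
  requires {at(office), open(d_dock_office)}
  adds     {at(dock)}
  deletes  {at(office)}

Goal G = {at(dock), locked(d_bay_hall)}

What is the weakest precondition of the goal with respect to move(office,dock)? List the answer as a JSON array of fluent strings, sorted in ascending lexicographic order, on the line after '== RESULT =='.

Compute (G \ add) ∪ pre:
  G ∩ del = {}  (empty — regression defined)
  G \ add = {at(dock), locked(d_bay_hall)} \ {at(dock)} = {locked(d_bay_hall)}
  ∪ pre   = {locked(d_bay_hall)} ∪ {at(office), open(d_dock_office)}
          = {at(office), locked(d_bay_hall), open(d_dock_office)}

== RESULT ==
["at(office)", "locked(d_bay_hall)", "open(d_dock_office)"]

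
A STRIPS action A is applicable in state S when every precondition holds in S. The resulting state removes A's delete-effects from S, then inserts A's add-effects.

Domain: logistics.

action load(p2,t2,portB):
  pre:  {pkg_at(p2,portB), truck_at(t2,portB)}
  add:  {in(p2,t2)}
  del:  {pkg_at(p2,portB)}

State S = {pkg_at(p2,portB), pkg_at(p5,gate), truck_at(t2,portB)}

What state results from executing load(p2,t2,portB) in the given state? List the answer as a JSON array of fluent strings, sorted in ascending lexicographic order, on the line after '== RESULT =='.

Progress:
  pre ⊆ S: {pkg_at(p2,portB), truck_at(t2,portB)} ⊆ S  — applicable
  S \ del = {pkg_at(p5,gate), truck_at(t2,portB)}
  ∪ add   = {in(p2,t2), pkg_at(p5,gate), truck_at(t2,portB)}

== RESULT ==
["in(p2,t2)", "pkg_at(p5,gate)", "truck_at(t2,portB)"]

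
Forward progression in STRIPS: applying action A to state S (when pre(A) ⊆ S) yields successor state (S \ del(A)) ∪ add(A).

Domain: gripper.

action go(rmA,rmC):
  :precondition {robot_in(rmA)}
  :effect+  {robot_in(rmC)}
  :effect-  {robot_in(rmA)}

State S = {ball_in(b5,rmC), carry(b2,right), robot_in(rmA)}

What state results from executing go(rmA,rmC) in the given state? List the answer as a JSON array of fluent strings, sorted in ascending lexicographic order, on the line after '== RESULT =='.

Progress:
  pre ⊆ S: {robot_in(rmA)} ⊆ S  — applicable
  S \ del = {ball_in(b5,rmC), carry(b2,right)}
  ∪ add   = {ball_in(b5,rmC), carry(b2,right), robot_in(rmC)}

== RESULT ==
["ball_in(b5,rmC)", "carry(b2,right)", "robot_in(rmC)"]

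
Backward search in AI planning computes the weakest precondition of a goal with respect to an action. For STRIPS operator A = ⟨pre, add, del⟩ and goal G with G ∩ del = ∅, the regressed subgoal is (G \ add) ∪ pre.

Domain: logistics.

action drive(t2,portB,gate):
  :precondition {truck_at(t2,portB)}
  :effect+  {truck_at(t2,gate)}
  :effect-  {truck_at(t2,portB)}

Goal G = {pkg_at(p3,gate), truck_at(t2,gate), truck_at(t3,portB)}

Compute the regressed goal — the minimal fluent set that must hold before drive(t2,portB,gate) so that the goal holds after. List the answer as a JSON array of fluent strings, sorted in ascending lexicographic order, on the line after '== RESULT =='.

Compute (G \ add) ∪ pre:
  G ∩ del = {}  (empty — regression defined)
  G \ add = {pkg_at(p3,gate), truck_at(t2,gate), truck_at(t3,portB)} \ {truck_at(t2,gate)} = {pkg_at(p3,gate), truck_at(t3,portB)}
  ∪ pre   = {pkg_at(p3,gate), truck_at(t3,portB)} ∪ {truck_at(t2,portB)}
          = {pkg_at(p3,gate), truck_at(t2,portB), truck_at(t3,portB)}

== RESULT ==
["pkg_at(p3,gate)", "truck_at(t2,portB)", "truck_at(t3,portB)"]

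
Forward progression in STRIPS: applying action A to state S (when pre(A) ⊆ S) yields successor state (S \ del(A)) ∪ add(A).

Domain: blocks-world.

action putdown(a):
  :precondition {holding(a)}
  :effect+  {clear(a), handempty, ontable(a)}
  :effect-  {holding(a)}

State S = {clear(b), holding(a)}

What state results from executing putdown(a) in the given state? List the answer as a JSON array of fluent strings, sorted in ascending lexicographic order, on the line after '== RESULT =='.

Progress:
  pre ⊆ S: {holding(a)} ⊆ S  — applicable
  S \ del = {clear(b)}
  ∪ add   = {clear(a), clear(b), handempty, ontable(a)}

== RESULT ==
["clear(a)", "clear(b)", "handempty", "ontable(a)"]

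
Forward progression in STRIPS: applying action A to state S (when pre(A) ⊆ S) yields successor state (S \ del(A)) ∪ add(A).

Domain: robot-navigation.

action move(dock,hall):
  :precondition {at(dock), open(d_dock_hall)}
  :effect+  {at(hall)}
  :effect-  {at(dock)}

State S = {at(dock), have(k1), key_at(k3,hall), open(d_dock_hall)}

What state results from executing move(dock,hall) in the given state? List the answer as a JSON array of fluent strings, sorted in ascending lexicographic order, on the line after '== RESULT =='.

Progress:
  pre ⊆ S: {at(dock), open(d_dock_hall)} ⊆ S  — applicable
  S \ del = {have(k1), key_at(k3,hall), open(d_dock_hall)}
  ∪ add   = {at(hall), have(k1), key_at(k3,hall), open(d_dock_hall)}

== RESULT ==
["at(hall)", "have(k1)", "key_at(k3,hall)", "open(d_dock_hall)"]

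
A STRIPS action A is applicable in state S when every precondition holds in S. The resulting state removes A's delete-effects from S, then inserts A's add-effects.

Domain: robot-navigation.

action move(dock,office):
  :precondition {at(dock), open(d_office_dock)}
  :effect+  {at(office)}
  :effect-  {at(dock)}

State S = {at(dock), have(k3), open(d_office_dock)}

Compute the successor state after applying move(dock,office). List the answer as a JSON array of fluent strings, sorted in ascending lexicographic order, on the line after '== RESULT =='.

Compute (S \ del) ∪ add:
  pre ⊆ S: {at(dock), open(d_office_dock)} ⊆ S  — applicable
  S \ del = {have(k3), open(d_office_dock)}
  ∪ add   = {at(office), have(k3), open(d_office_dock)}

== RESULT ==
["at(office)", "have(k3)", "open(d_office_dock)"]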